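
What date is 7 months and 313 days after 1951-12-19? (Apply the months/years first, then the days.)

May 28, 1953

Adding 7 months and 313 days from December 19, 1951: first the month/year part, then the days.
month 12 + 7 = 19, which is month 7 of year 1952 → July 1952.
Day 19 is valid in July, giving July 19, 1952.
Now add 313 days from July 19, 1952.
July has 31 days, so 31 − 19 = 12 days remain after July 19, 1952; 313 − 12 = 301 left.
August 1952 has 31 days: 301 − 31 = 270 left.
September 1952 has 30 days: 270 − 30 = 240 left.
October 1952 has 31 days: 240 − 31 = 209 left.
November 1952 has 30 days: 209 − 30 = 179 left.
December 1952 has 31 days: 179 − 31 = 148 left.
January 1953 has 31 days: 148 − 31 = 117 left.
February 1953 has 28 days (1953 is not a leap year): 117 − 28 = 89 left.
March 1953 has 31 days: 89 − 31 = 58 left.
April 1953 has 30 days: 58 − 30 = 28 left.
28 days into May 1953 → May 28, 1953.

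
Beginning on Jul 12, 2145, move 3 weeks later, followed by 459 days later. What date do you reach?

Counting forward 3 weeks (= 21 days) from July 12, 2145:
July has 31 days, so 31 − 12 = 19 days remain after July 12, 2145; 21 − 19 = 2 left.
2 days into August 2145 → August 2, 2145.
Adding 459 days from August 2, 2145:
August has 31 days, so 31 − 2 = 29 days remain after August 2, 2145; 459 − 29 = 430 left.
September 2145 has 30 days: 430 − 30 = 400 left.
October 2145 has 31 days: 400 − 31 = 369 left.
November 2145 has 30 days: 369 − 30 = 339 left.
December 2145 has 31 days: 339 − 31 = 308 left.
January 2146 has 31 days: 308 − 31 = 277 left.
February 2146 has 28 days (2146 is not a leap year): 277 − 28 = 249 left.
March 2146 has 31 days: 249 − 31 = 218 left.
April 2146 has 30 days: 218 − 30 = 188 left.
May 2146 has 31 days: 188 − 31 = 157 left.
June 2146 has 30 days: 157 − 30 = 127 left.
July 2146 has 31 days: 127 − 31 = 96 left.
August 2146 has 31 days: 96 − 31 = 65 left.
September 2146 has 30 days: 65 − 30 = 35 left.
October 2146 has 31 days: 35 − 31 = 4 left.
4 days into November 2146 → November 4, 2146.

November 4, 2146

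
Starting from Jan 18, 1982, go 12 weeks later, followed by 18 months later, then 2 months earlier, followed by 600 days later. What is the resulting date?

April 3, 1985

Advancing 12 weeks (= 84 days) from January 18, 1982:
January has 31 days, so 31 − 18 = 13 days remain after January 18, 1982; 84 − 13 = 71 left.
February 1982 has 28 days (1982 is not a leap year): 71 − 28 = 43 left.
March 1982 has 31 days: 43 − 31 = 12 left.
12 days into April 1982 → April 12, 1982.
Counting forward 18 months from April 12, 1982:
month 4 + 18 = 22, which is month 10 of year 1983 → October 1983.
Day 12 is valid in October, giving October 12, 1983.
Going back 2 months from October 12, 1983:
month 10 − 2 = 8 → August 1983.
Day 12 is valid in August, giving August 12, 1983.
Advancing 600 days from August 12, 1983:
August has 31 days, so 31 − 12 = 19 days remain after August 12, 1983; 600 − 19 = 581 left.
September 1983 has 30 days: 581 − 30 = 551 left.
October 1983 has 31 days: 551 − 31 = 520 left.
November 1983 has 30 days: 520 − 30 = 490 left.
December 1983 has 31 days: 490 − 31 = 459 left.
January 1984 has 31 days: 459 − 31 = 428 left.
February 1984 has 29 days (1984 is a leap year): 428 − 29 = 399 left.
March 1984 has 31 days: 399 − 31 = 368 left.
April 1984 has 30 days: 368 − 30 = 338 left.
May 1984 has 31 days: 338 − 31 = 307 left.
June 1984 has 30 days: 307 − 30 = 277 left.
July 1984 has 31 days: 277 − 31 = 246 left.
August 1984 has 31 days: 246 − 31 = 215 left.
September 1984 has 30 days: 215 − 30 = 185 left.
October 1984 has 31 days: 185 − 31 = 154 left.
November 1984 has 30 days: 154 − 30 = 124 left.
December 1984 has 31 days: 124 − 31 = 93 left.
January 1985 has 31 days: 93 − 31 = 62 left.
February 1985 has 28 days (1985 is not a leap year): 62 − 28 = 34 left.
March 1985 has 31 days: 34 − 31 = 3 left.
3 days into April 1985 → April 3, 1985.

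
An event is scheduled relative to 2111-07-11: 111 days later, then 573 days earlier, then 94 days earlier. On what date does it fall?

January 1, 2110

Adding 111 days from July 11, 2111:
July has 31 days, so 31 − 11 = 20 days remain after July 11, 2111; 111 − 20 = 91 left.
August 2111 has 31 days: 91 − 31 = 60 left.
September 2111 has 30 days: 60 − 30 = 30 left.
30 days into October 2111 → October 30, 2111.
Subtracting 573 days from October 30, 2111:
Going back 30 days from October 30, 2111 reaches the end of the previous month; 573 − 30 = 543 left.
September 2111 has 30 days: 543 − 30 = 513 left.
August 2111 has 31 days: 513 − 31 = 482 left.
July 2111 has 31 days: 482 − 31 = 451 left.
June 2111 has 30 days: 451 − 30 = 421 left.
May 2111 has 31 days: 421 − 31 = 390 left.
April 2111 has 30 days: 390 − 30 = 360 left.
March 2111 has 31 days: 360 − 31 = 329 left.
February 2111 has 28 days (2111 is not a leap year): 329 − 28 = 301 left.
January 2111 has 31 days: 301 − 31 = 270 left.
December 2110 has 31 days: 270 − 31 = 239 left.
November 2110 has 30 days: 239 − 30 = 209 left.
October 2110 has 31 days: 209 − 31 = 178 left.
September 2110 has 30 days: 178 − 30 = 148 left.
August 2110 has 31 days: 148 − 31 = 117 left.
July 2110 has 31 days: 117 − 31 = 86 left.
June 2110 has 30 days: 86 − 30 = 56 left.
May 2110 has 31 days: 56 − 31 = 25 left.
April 2110 has 30 days; 30 − 25 = 5 → April 5, 2110.
Going back 94 days from April 5, 2110:
Going back 5 days from April 5, 2110 reaches the end of the previous month; 94 − 5 = 89 left.
March 2110 has 31 days: 89 − 31 = 58 left.
February 2110 has 28 days (2110 is not a leap year): 58 − 28 = 30 left.
January 2110 has 31 days; 31 − 30 = 1 → January 1, 2110.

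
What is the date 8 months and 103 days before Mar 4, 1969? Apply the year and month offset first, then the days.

Counting back 8 months and 103 days from March 4, 1969: first the month/year part, then the days.
month 3 − 8 = -5, which is month 7 of year 1968 → July 1968.
Day 4 is valid in July, giving July 4, 1968.
Now subtract 103 days from July 4, 1968.
Going back 4 days from July 4, 1968 reaches the end of the previous month; 103 − 4 = 99 left.
June 1968 has 30 days: 99 − 30 = 69 left.
May 1968 has 31 days: 69 − 31 = 38 left.
April 1968 has 30 days: 38 − 30 = 8 left.
March 1968 has 31 days; 31 − 8 = 23 → March 23, 1968.

March 23, 1968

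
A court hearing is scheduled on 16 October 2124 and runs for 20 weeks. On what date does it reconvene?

March 5, 2125

Adding 20 weeks = 140 days from October 16, 2124.
October has 31 days, so 31 − 16 = 15 days remain after October 16, 2124; 140 − 15 = 125 left.
November 2124 has 30 days: 125 − 30 = 95 left.
December 2124 has 31 days: 95 − 31 = 64 left.
January 2125 has 31 days: 64 − 31 = 33 left.
February 2125 has 28 days (2125 is not a leap year): 33 − 28 = 5 left.
5 days into March 2125 → March 5, 2125.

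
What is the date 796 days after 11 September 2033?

Advancing 796 days from September 11, 2033.
September has 30 days, so 30 − 11 = 19 days remain after September 11, 2033; 796 − 19 = 777 left.
October 2033 has 31 days: 777 − 31 = 746 left.
November 2033 has 30 days: 746 − 30 = 716 left.
December 2033 has 31 days: 716 − 31 = 685 left.
January 2034 has 31 days: 685 − 31 = 654 left.
February 2034 has 28 days (2034 is not a leap year): 654 − 28 = 626 left.
March 2034 has 31 days: 626 − 31 = 595 left.
April 2034 has 30 days: 595 − 30 = 565 left.
May 2034 has 31 days: 565 − 31 = 534 left.
June 2034 has 30 days: 534 − 30 = 504 left.
July 2034 has 31 days: 504 − 31 = 473 left.
August 2034 has 31 days: 473 − 31 = 442 left.
September 2034 has 30 days: 442 − 30 = 412 left.
October 2034 has 31 days: 412 − 31 = 381 left.
November 2034 has 30 days: 381 − 30 = 351 left.
December 2034 has 31 days: 351 − 31 = 320 left.
January 2035 has 31 days: 320 − 31 = 289 left.
February 2035 has 28 days (2035 is not a leap year): 289 − 28 = 261 left.
March 2035 has 31 days: 261 − 31 = 230 left.
April 2035 has 30 days: 230 − 30 = 200 left.
May 2035 has 31 days: 200 − 31 = 169 left.
June 2035 has 30 days: 169 − 30 = 139 left.
July 2035 has 31 days: 139 − 31 = 108 left.
August 2035 has 31 days: 108 − 31 = 77 left.
September 2035 has 30 days: 77 − 30 = 47 left.
October 2035 has 31 days: 47 − 31 = 16 left.
16 days into November 2035 → November 16, 2035.

November 16, 2035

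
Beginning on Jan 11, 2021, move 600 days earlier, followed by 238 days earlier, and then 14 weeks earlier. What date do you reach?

June 20, 2018

Subtracting 600 days from January 11, 2021:
Going back 11 days from January 11, 2021 reaches the end of the previous month; 600 − 11 = 589 left.
December 2020 has 31 days: 589 − 31 = 558 left.
November 2020 has 30 days: 558 − 30 = 528 left.
October 2020 has 31 days: 528 − 31 = 497 left.
September 2020 has 30 days: 497 − 30 = 467 left.
August 2020 has 31 days: 467 − 31 = 436 left.
July 2020 has 31 days: 436 − 31 = 405 left.
June 2020 has 30 days: 405 − 30 = 375 left.
May 2020 has 31 days: 375 − 31 = 344 left.
April 2020 has 30 days: 344 − 30 = 314 left.
March 2020 has 31 days: 314 − 31 = 283 left.
February 2020 has 29 days (2020 is a leap year): 283 − 29 = 254 left.
January 2020 has 31 days: 254 − 31 = 223 left.
December 2019 has 31 days: 223 − 31 = 192 left.
November 2019 has 30 days: 192 − 30 = 162 left.
October 2019 has 31 days: 162 − 31 = 131 left.
September 2019 has 30 days: 131 − 30 = 101 left.
August 2019 has 31 days: 101 − 31 = 70 left.
July 2019 has 31 days: 70 − 31 = 39 left.
June 2019 has 30 days: 39 − 30 = 9 left.
May 2019 has 31 days; 31 − 9 = 22 → May 22, 2019.
Going back 238 days from May 22, 2019:
Going back 22 days from May 22, 2019 reaches the end of the previous month; 238 − 22 = 216 left.
April 2019 has 30 days: 216 − 30 = 186 left.
March 2019 has 31 days: 186 − 31 = 155 left.
February 2019 has 28 days (2019 is not a leap year): 155 − 28 = 127 left.
January 2019 has 31 days: 127 − 31 = 96 left.
December 2018 has 31 days: 96 − 31 = 65 left.
November 2018 has 30 days: 65 − 30 = 35 left.
October 2018 has 31 days: 35 − 31 = 4 left.
September 2018 has 30 days; 30 − 4 = 26 → September 26, 2018.
Going back 14 weeks (= 98 days) from September 26, 2018:
Going back 26 days from September 26, 2018 reaches the end of the previous month; 98 − 26 = 72 left.
August 2018 has 31 days: 72 − 31 = 41 left.
July 2018 has 31 days: 41 − 31 = 10 left.
June 2018 has 30 days; 30 − 10 = 20 → June 20, 2018.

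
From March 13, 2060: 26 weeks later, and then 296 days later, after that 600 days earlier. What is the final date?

Counting forward 26 weeks (= 182 days) from March 13, 2060:
March has 31 days, so 31 − 13 = 18 days remain after March 13, 2060; 182 − 18 = 164 left.
April 2060 has 30 days: 164 − 30 = 134 left.
May 2060 has 31 days: 134 − 31 = 103 left.
June 2060 has 30 days: 103 − 30 = 73 left.
July 2060 has 31 days: 73 − 31 = 42 left.
August 2060 has 31 days: 42 − 31 = 11 left.
11 days into September 2060 → September 11, 2060.
Adding 296 days from September 11, 2060:
September has 30 days, so 30 − 11 = 19 days remain after September 11, 2060; 296 − 19 = 277 left.
October 2060 has 31 days: 277 − 31 = 246 left.
November 2060 has 30 days: 246 − 30 = 216 left.
December 2060 has 31 days: 216 − 31 = 185 left.
January 2061 has 31 days: 185 − 31 = 154 left.
February 2061 has 28 days (2061 is not a leap year): 154 − 28 = 126 left.
March 2061 has 31 days: 126 − 31 = 95 left.
April 2061 has 30 days: 95 − 30 = 65 left.
May 2061 has 31 days: 65 − 31 = 34 left.
June 2061 has 30 days: 34 − 30 = 4 left.
4 days into July 2061 → July 4, 2061.
Subtracting 600 days from July 4, 2061:
Going back 4 days from July 4, 2061 reaches the end of the previous month; 600 − 4 = 596 left.
June 2061 has 30 days: 596 − 30 = 566 left.
May 2061 has 31 days: 566 − 31 = 535 left.
April 2061 has 30 days: 535 − 30 = 505 left.
March 2061 has 31 days: 505 − 31 = 474 left.
February 2061 has 28 days (2061 is not a leap year): 474 − 28 = 446 left.
January 2061 has 31 days: 446 − 31 = 415 left.
December 2060 has 31 days: 415 − 31 = 384 left.
November 2060 has 30 days: 384 − 30 = 354 left.
October 2060 has 31 days: 354 − 31 = 323 left.
September 2060 has 30 days: 323 − 30 = 293 left.
August 2060 has 31 days: 293 − 31 = 262 left.
July 2060 has 31 days: 262 − 31 = 231 left.
June 2060 has 30 days: 231 − 30 = 201 left.
May 2060 has 31 days: 201 − 31 = 170 left.
April 2060 has 30 days: 170 − 30 = 140 left.
March 2060 has 31 days: 140 − 31 = 109 left.
February 2060 has 29 days (2060 is a leap year): 109 − 29 = 80 left.
January 2060 has 31 days: 80 − 31 = 49 left.
December 2059 has 31 days: 49 − 31 = 18 left.
November 2059 has 30 days; 30 − 18 = 12 → November 12, 2059.

November 12, 2059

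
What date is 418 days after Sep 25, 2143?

Advancing 418 days from September 25, 2143.
September has 30 days, so 30 − 25 = 5 days remain after September 25, 2143; 418 − 5 = 413 left.
October 2143 has 31 days: 413 − 31 = 382 left.
November 2143 has 30 days: 382 − 30 = 352 left.
December 2143 has 31 days: 352 − 31 = 321 left.
January 2144 has 31 days: 321 − 31 = 290 left.
February 2144 has 29 days (2144 is a leap year): 290 − 29 = 261 left.
March 2144 has 31 days: 261 − 31 = 230 left.
April 2144 has 30 days: 230 − 30 = 200 left.
May 2144 has 31 days: 200 − 31 = 169 left.
June 2144 has 30 days: 169 − 30 = 139 left.
July 2144 has 31 days: 139 − 31 = 108 left.
August 2144 has 31 days: 108 − 31 = 77 left.
September 2144 has 30 days: 77 − 30 = 47 left.
October 2144 has 31 days: 47 − 31 = 16 left.
16 days into November 2144 → November 16, 2144.

November 16, 2144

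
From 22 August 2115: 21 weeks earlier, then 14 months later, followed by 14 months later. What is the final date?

Counting back 21 weeks (= 147 days) from August 22, 2115:
Going back 22 days from August 22, 2115 reaches the end of the previous month; 147 − 22 = 125 left.
July 2115 has 31 days: 125 − 31 = 94 left.
June 2115 has 30 days: 94 − 30 = 64 left.
May 2115 has 31 days: 64 − 31 = 33 left.
April 2115 has 30 days: 33 − 30 = 3 left.
March 2115 has 31 days; 31 − 3 = 28 → March 28, 2115.
Advancing 14 months from March 28, 2115:
month 3 + 14 = 17, which is month 5 of year 2116 → May 2116.
Day 28 is valid in May, giving May 28, 2116.
Advancing 14 months from May 28, 2116:
month 5 + 14 = 19, which is month 7 of year 2117 → July 2117.
Day 28 is valid in July, giving July 28, 2117.

July 28, 2117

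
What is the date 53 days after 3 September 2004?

Advancing 53 days from September 3, 2004.
September has 30 days, so 30 − 3 = 27 days remain after September 3, 2004; 53 − 27 = 26 left.
26 days into October 2004 → October 26, 2004.

October 26, 2004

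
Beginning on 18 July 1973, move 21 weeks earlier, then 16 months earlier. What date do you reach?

Counting back 21 weeks (= 147 days) from July 18, 1973:
Going back 18 days from July 18, 1973 reaches the end of the previous month; 147 − 18 = 129 left.
June 1973 has 30 days: 129 − 30 = 99 left.
May 1973 has 31 days: 99 − 31 = 68 left.
April 1973 has 30 days: 68 − 30 = 38 left.
March 1973 has 31 days: 38 − 31 = 7 left.
February 1973 has 28 days; 28 − 7 = 21 → February 21, 1973.
Counting back 16 months from February 21, 1973:
month 2 − 16 = -14, which is month 10 of year 1971 → October 1971.
Day 21 is valid in October, giving October 21, 1971.

October 21, 1971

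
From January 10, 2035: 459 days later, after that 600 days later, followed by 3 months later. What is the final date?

Counting forward 459 days from January 10, 2035:
January has 31 days, so 31 − 10 = 21 days remain after January 10, 2035; 459 − 21 = 438 left.
February 2035 has 28 days (2035 is not a leap year): 438 − 28 = 410 left.
March 2035 has 31 days: 410 − 31 = 379 left.
April 2035 has 30 days: 379 − 30 = 349 left.
May 2035 has 31 days: 349 − 31 = 318 left.
June 2035 has 30 days: 318 − 30 = 288 left.
July 2035 has 31 days: 288 − 31 = 257 left.
August 2035 has 31 days: 257 − 31 = 226 left.
September 2035 has 30 days: 226 − 30 = 196 left.
October 2035 has 31 days: 196 − 31 = 165 left.
November 2035 has 30 days: 165 − 30 = 135 left.
December 2035 has 31 days: 135 − 31 = 104 left.
January 2036 has 31 days: 104 − 31 = 73 left.
February 2036 has 29 days (2036 is a leap year): 73 − 29 = 44 left.
March 2036 has 31 days: 44 − 31 = 13 left.
13 days into April 2036 → April 13, 2036.
Advancing 600 days from April 13, 2036:
April has 30 days, so 30 − 13 = 17 days remain after April 13, 2036; 600 − 17 = 583 left.
May 2036 has 31 days: 583 − 31 = 552 left.
June 2036 has 30 days: 552 − 30 = 522 left.
July 2036 has 31 days: 522 − 31 = 491 left.
August 2036 has 31 days: 491 − 31 = 460 left.
September 2036 has 30 days: 460 − 30 = 430 left.
October 2036 has 31 days: 430 − 31 = 399 left.
November 2036 has 30 days: 399 − 30 = 369 left.
December 2036 has 31 days: 369 − 31 = 338 left.
January 2037 has 31 days: 338 − 31 = 307 left.
February 2037 has 28 days (2037 is not a leap year): 307 − 28 = 279 left.
March 2037 has 31 days: 279 − 31 = 248 left.
April 2037 has 30 days: 248 − 30 = 218 left.
May 2037 has 31 days: 218 − 31 = 187 left.
June 2037 has 30 days: 187 − 30 = 157 left.
July 2037 has 31 days: 157 − 31 = 126 left.
August 2037 has 31 days: 126 − 31 = 95 left.
September 2037 has 30 days: 95 − 30 = 65 left.
October 2037 has 31 days: 65 − 31 = 34 left.
November 2037 has 30 days: 34 − 30 = 4 left.
4 days into December 2037 → December 4, 2037.
Advancing 3 months from December 4, 2037:
month 12 + 3 = 15, which is month 3 of year 2038 → March 2038.
Day 4 is valid in March, giving March 4, 2038.

March 4, 2038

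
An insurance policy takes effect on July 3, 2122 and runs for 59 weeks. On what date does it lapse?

August 20, 2123

Adding 59 weeks = 413 days from July 3, 2122.
July has 31 days, so 31 − 3 = 28 days remain after July 3, 2122; 413 − 28 = 385 left.
August 2122 has 31 days: 385 − 31 = 354 left.
September 2122 has 30 days: 354 − 30 = 324 left.
October 2122 has 31 days: 324 − 31 = 293 left.
November 2122 has 30 days: 293 − 30 = 263 left.
December 2122 has 31 days: 263 − 31 = 232 left.
January 2123 has 31 days: 232 − 31 = 201 left.
February 2123 has 28 days (2123 is not a leap year): 201 − 28 = 173 left.
March 2123 has 31 days: 173 − 31 = 142 left.
April 2123 has 30 days: 142 − 30 = 112 left.
May 2123 has 31 days: 112 − 31 = 81 left.
June 2123 has 30 days: 81 − 30 = 51 left.
July 2123 has 31 days: 51 − 31 = 20 left.
20 days into August 2123 → August 20, 2123.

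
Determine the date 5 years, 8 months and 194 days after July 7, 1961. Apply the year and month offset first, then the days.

Adding 5 years, 8 months and 194 days from July 7, 1961: first the month/year part, then the days.
+5 years → 1966; month 7 + 8 = 15, which is month 3 of year 1967 → March 1967.
Day 7 is valid in March, giving March 7, 1967.
Now add 194 days from March 7, 1967.
March has 31 days, so 31 − 7 = 24 days remain after March 7, 1967; 194 − 24 = 170 left.
April 1967 has 30 days: 170 − 30 = 140 left.
May 1967 has 31 days: 140 − 31 = 109 left.
June 1967 has 30 days: 109 − 30 = 79 left.
July 1967 has 31 days: 79 − 31 = 48 left.
August 1967 has 31 days: 48 − 31 = 17 left.
17 days into September 1967 → September 17, 1967.

September 17, 1967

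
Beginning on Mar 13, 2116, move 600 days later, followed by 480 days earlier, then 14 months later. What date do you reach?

September 11, 2117

Counting forward 600 days from March 13, 2116:
March has 31 days, so 31 − 13 = 18 days remain after March 13, 2116; 600 − 18 = 582 left.
April 2116 has 30 days: 582 − 30 = 552 left.
May 2116 has 31 days: 552 − 31 = 521 left.
June 2116 has 30 days: 521 − 30 = 491 left.
July 2116 has 31 days: 491 − 31 = 460 left.
August 2116 has 31 days: 460 − 31 = 429 left.
September 2116 has 30 days: 429 − 30 = 399 left.
October 2116 has 31 days: 399 − 31 = 368 left.
November 2116 has 30 days: 368 − 30 = 338 left.
December 2116 has 31 days: 338 − 31 = 307 left.
January 2117 has 31 days: 307 − 31 = 276 left.
February 2117 has 28 days (2117 is not a leap year): 276 − 28 = 248 left.
March 2117 has 31 days: 248 − 31 = 217 left.
April 2117 has 30 days: 217 − 30 = 187 left.
May 2117 has 31 days: 187 − 31 = 156 left.
June 2117 has 30 days: 156 − 30 = 126 left.
July 2117 has 31 days: 126 − 31 = 95 left.
August 2117 has 31 days: 95 − 31 = 64 left.
September 2117 has 30 days: 64 − 30 = 34 left.
October 2117 has 31 days: 34 − 31 = 3 left.
3 days into November 2117 → November 3, 2117.
Subtracting 480 days from November 3, 2117:
Going back 3 days from November 3, 2117 reaches the end of the previous month; 480 − 3 = 477 left.
October 2117 has 31 days: 477 − 31 = 446 left.
September 2117 has 30 days: 446 − 30 = 416 left.
August 2117 has 31 days: 416 − 31 = 385 left.
July 2117 has 31 days: 385 − 31 = 354 left.
June 2117 has 30 days: 354 − 30 = 324 left.
May 2117 has 31 days: 324 − 31 = 293 left.
April 2117 has 30 days: 293 − 30 = 263 left.
March 2117 has 31 days: 263 − 31 = 232 left.
February 2117 has 28 days (2117 is not a leap year): 232 − 28 = 204 left.
January 2117 has 31 days: 204 − 31 = 173 left.
December 2116 has 31 days: 173 − 31 = 142 left.
November 2116 has 30 days: 142 − 30 = 112 left.
October 2116 has 31 days: 112 − 31 = 81 left.
September 2116 has 30 days: 81 − 30 = 51 left.
August 2116 has 31 days: 51 − 31 = 20 left.
July 2116 has 31 days; 31 − 20 = 11 → July 11, 2116.
Advancing 14 months from July 11, 2116:
month 7 + 14 = 21, which is month 9 of year 2117 → September 2117.
Day 11 is valid in September, giving September 11, 2117.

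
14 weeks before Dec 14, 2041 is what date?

September 7, 2041

Counting back 14 weeks = 98 days from December 14, 2041.
Going back 14 days from December 14, 2041 reaches the end of the previous month; 98 − 14 = 84 left.
November 2041 has 30 days: 84 − 30 = 54 left.
October 2041 has 31 days: 54 − 31 = 23 left.
September 2041 has 30 days; 30 − 23 = 7 → September 7, 2041.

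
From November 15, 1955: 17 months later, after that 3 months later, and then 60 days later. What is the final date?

Counting forward 17 months from November 15, 1955:
month 11 + 17 = 28, which is month 4 of year 1957 → April 1957.
Day 15 is valid in April, giving April 15, 1957.
Counting forward 3 months from April 15, 1957:
month 4 + 3 = 7 → July 1957.
Day 15 is valid in July, giving July 15, 1957.
Adding 60 days from July 15, 1957:
July has 31 days, so 31 − 15 = 16 days remain after July 15, 1957; 60 − 16 = 44 left.
August 1957 has 31 days: 44 − 31 = 13 left.
13 days into September 1957 → September 13, 1957.

September 13, 1957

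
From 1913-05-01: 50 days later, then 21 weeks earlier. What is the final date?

Counting forward 50 days from May 1, 1913:
May has 31 days, so 31 − 1 = 30 days remain after May 1, 1913; 50 − 30 = 20 left.
20 days into June 1913 → June 20, 1913.
Subtracting 21 weeks (= 147 days) from June 20, 1913:
Going back 20 days from June 20, 1913 reaches the end of the previous month; 147 − 20 = 127 left.
May 1913 has 31 days: 127 − 31 = 96 left.
April 1913 has 30 days: 96 − 30 = 66 left.
March 1913 has 31 days: 66 − 31 = 35 left.
February 1913 has 28 days (1913 is not a leap year): 35 − 28 = 7 left.
January 1913 has 31 days; 31 − 7 = 24 → January 24, 1913.

January 24, 1913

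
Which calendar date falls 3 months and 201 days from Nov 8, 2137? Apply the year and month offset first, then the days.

Counting forward 3 months and 201 days from November 8, 2137: first the month/year part, then the days.
month 11 + 3 = 14, which is month 2 of year 2138 → February 2138.
Day 8 is valid in February, giving February 8, 2138.
Now add 201 days from February 8, 2138.
February has 28 days, so 28 − 8 = 20 days remain after February 8, 2138; 201 − 20 = 181 left.
March 2138 has 31 days: 181 − 31 = 150 left.
April 2138 has 30 days: 150 − 30 = 120 left.
May 2138 has 31 days: 120 − 31 = 89 left.
June 2138 has 30 days: 89 − 30 = 59 left.
July 2138 has 31 days: 59 − 31 = 28 left.
28 days into August 2138 → August 28, 2138.

August 28, 2138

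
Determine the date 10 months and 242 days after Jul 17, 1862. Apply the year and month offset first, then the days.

Advancing 10 months and 242 days from July 17, 1862: first the month/year part, then the days.
month 7 + 10 = 17, which is month 5 of year 1863 → May 1863.
Day 17 is valid in May, giving May 17, 1863.
Now add 242 days from May 17, 1863.
May has 31 days, so 31 − 17 = 14 days remain after May 17, 1863; 242 − 14 = 228 left.
June 1863 has 30 days: 228 − 30 = 198 left.
July 1863 has 31 days: 198 − 31 = 167 left.
August 1863 has 31 days: 167 − 31 = 136 left.
September 1863 has 30 days: 136 − 30 = 106 left.
October 1863 has 31 days: 106 − 31 = 75 left.
November 1863 has 30 days: 75 − 30 = 45 left.
December 1863 has 31 days: 45 − 31 = 14 left.
14 days into January 1864 → January 14, 1864.

January 14, 1864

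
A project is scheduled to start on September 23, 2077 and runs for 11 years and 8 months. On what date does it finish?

Counting forward 11 years and 8 months from September 23, 2077.
+11 years → 2088; month 9 + 8 = 17, which is month 5 of year 2089 → May 2089.
Day 23 is valid in May, giving May 23, 2089.

May 23, 2089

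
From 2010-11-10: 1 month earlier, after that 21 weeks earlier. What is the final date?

Counting back 1 month from November 10, 2010:
month 11 − 1 = 10 → October 2010.
Day 10 is valid in October, giving October 10, 2010.
Counting back 21 weeks (= 147 days) from October 10, 2010:
Going back 10 days from October 10, 2010 reaches the end of the previous month; 147 − 10 = 137 left.
September 2010 has 30 days: 137 − 30 = 107 left.
August 2010 has 31 days: 107 − 31 = 76 left.
July 2010 has 31 days: 76 − 31 = 45 left.
June 2010 has 30 days: 45 − 30 = 15 left.
May 2010 has 31 days; 31 − 15 = 16 → May 16, 2010.

May 16, 2010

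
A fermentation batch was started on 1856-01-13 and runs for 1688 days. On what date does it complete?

August 27, 1860

Counting forward 1688 days from January 13, 1856.
January has 31 days, so 31 − 13 = 18 days remain after January 13, 1856; 1688 − 18 = 1670 left.
February 1856 has 29 days (1856 is a leap year): 1670 − 29 = 1641 left.
March 1856 has 31 days: 1641 − 31 = 1610 left.
April 1856 has 30 days: 1610 − 30 = 1580 left.
May 1856 has 31 days: 1580 − 31 = 1549 left.
June 1856 has 30 days: 1549 − 30 = 1519 left.
July 1856 has 31 days: 1519 − 31 = 1488 left.
August 1856 has 31 days: 1488 − 31 = 1457 left.
September 1856 has 30 days: 1457 − 30 = 1427 left.
October 1856 has 31 days: 1427 − 31 = 1396 left.
November 1856 has 30 days: 1396 − 30 = 1366 left.
December 1856 has 31 days: 1366 − 31 = 1335 left.
January 1857 has 31 days: 1335 − 31 = 1304 left.
February 1857 has 28 days (1857 is not a leap year): 1304 − 28 = 1276 left.
March 1857 has 31 days: 1276 − 31 = 1245 left.
April 1857 has 30 days: 1245 − 30 = 1215 left.
May 1857 has 31 days: 1215 − 31 = 1184 left.
June 1857 has 30 days: 1184 − 30 = 1154 left.
July 1857 has 31 days: 1154 − 31 = 1123 left.
August 1857 has 31 days: 1123 − 31 = 1092 left.
September 1857 has 30 days: 1092 − 30 = 1062 left.
October 1857 has 31 days: 1062 − 31 = 1031 left.
November 1857 has 30 days: 1031 − 30 = 1001 left.
December 1857 has 31 days: 1001 − 31 = 970 left.
January 1858 has 31 days: 970 − 31 = 939 left.
February 1858 has 28 days (1858 is not a leap year): 939 − 28 = 911 left.
March 1858 has 31 days: 911 − 31 = 880 left.
April 1858 has 30 days: 880 − 30 = 850 left.
May 1858 has 31 days: 850 − 31 = 819 left.
June 1858 has 30 days: 819 − 30 = 789 left.
July 1858 has 31 days: 789 − 31 = 758 left.
August 1858 has 31 days: 758 − 31 = 727 left.
September 1858 has 30 days: 727 − 30 = 697 left.
October 1858 has 31 days: 697 − 31 = 666 left.
November 1858 has 30 days: 666 − 30 = 636 left.
December 1858 has 31 days: 636 − 31 = 605 left.
January 1859 has 31 days: 605 − 31 = 574 left.
February 1859 has 28 days (1859 is not a leap year): 574 − 28 = 546 left.
March 1859 has 31 days: 546 − 31 = 515 left.
April 1859 has 30 days: 515 − 30 = 485 left.
May 1859 has 31 days: 485 − 31 = 454 left.
June 1859 has 30 days: 454 − 30 = 424 left.
July 1859 has 31 days: 424 − 31 = 393 left.
August 1859 has 31 days: 393 − 31 = 362 left.
September 1859 has 30 days: 362 − 30 = 332 left.
October 1859 has 31 days: 332 − 31 = 301 left.
November 1859 has 30 days: 301 − 30 = 271 left.
December 1859 has 31 days: 271 − 31 = 240 left.
January 1860 has 31 days: 240 − 31 = 209 left.
February 1860 has 29 days (1860 is a leap year): 209 − 29 = 180 left.
March 1860 has 31 days: 180 − 31 = 149 left.
April 1860 has 30 days: 149 − 30 = 119 left.
May 1860 has 31 days: 119 − 31 = 88 left.
June 1860 has 30 days: 88 − 30 = 58 left.
July 1860 has 31 days: 58 − 31 = 27 left.
27 days into August 1860 → August 27, 1860.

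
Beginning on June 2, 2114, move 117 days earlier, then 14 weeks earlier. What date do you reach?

Counting back 117 days from June 2, 2114:
Going back 2 days from June 2, 2114 reaches the end of the previous month; 117 − 2 = 115 left.
May 2114 has 31 days: 115 − 31 = 84 left.
April 2114 has 30 days: 84 − 30 = 54 left.
March 2114 has 31 days: 54 − 31 = 23 left.
February 2114 has 28 days; 28 − 23 = 5 → February 5, 2114.
Going back 14 weeks (= 98 days) from February 5, 2114:
Going back 5 days from February 5, 2114 reaches the end of the previous month; 98 − 5 = 93 left.
January 2114 has 31 days: 93 − 31 = 62 left.
December 2113 has 31 days: 62 − 31 = 31 left.
November 2113 has 30 days: 31 − 30 = 1 left.
October 2113 has 31 days; 31 − 1 = 30 → October 30, 2113.

October 30, 2113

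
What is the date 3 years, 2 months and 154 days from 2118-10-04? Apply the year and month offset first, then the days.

May 7, 2122

Counting forward 3 years, 2 months and 154 days from October 4, 2118: first the month/year part, then the days.
+3 years → 2121; month 10 + 2 = 12 → December 2121.
Day 4 is valid in December, giving December 4, 2121.
Now add 154 days from December 4, 2121.
December has 31 days, so 31 − 4 = 27 days remain after December 4, 2121; 154 − 27 = 127 left.
January 2122 has 31 days: 127 − 31 = 96 left.
February 2122 has 28 days (2122 is not a leap year): 96 − 28 = 68 left.
March 2122 has 31 days: 68 − 31 = 37 left.
April 2122 has 30 days: 37 − 30 = 7 left.
7 days into May 2122 → May 7, 2122.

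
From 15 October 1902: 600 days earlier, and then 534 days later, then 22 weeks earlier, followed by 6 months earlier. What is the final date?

Going back 600 days from October 15, 1902:
Going back 15 days from October 15, 1902 reaches the end of the previous month; 600 − 15 = 585 left.
September 1902 has 30 days: 585 − 30 = 555 left.
August 1902 has 31 days: 555 − 31 = 524 left.
July 1902 has 31 days: 524 − 31 = 493 left.
June 1902 has 30 days: 493 − 30 = 463 left.
May 1902 has 31 days: 463 − 31 = 432 left.
April 1902 has 30 days: 432 − 30 = 402 left.
March 1902 has 31 days: 402 − 31 = 371 left.
February 1902 has 28 days (1902 is not a leap year): 371 − 28 = 343 left.
January 1902 has 31 days: 343 − 31 = 312 left.
December 1901 has 31 days: 312 − 31 = 281 left.
November 1901 has 30 days: 281 − 30 = 251 left.
October 1901 has 31 days: 251 − 31 = 220 left.
September 1901 has 30 days: 220 − 30 = 190 left.
August 1901 has 31 days: 190 − 31 = 159 left.
July 1901 has 31 days: 159 − 31 = 128 left.
June 1901 has 30 days: 128 − 30 = 98 left.
May 1901 has 31 days: 98 − 31 = 67 left.
April 1901 has 30 days: 67 − 30 = 37 left.
March 1901 has 31 days: 37 − 31 = 6 left.
February 1901 has 28 days; 28 − 6 = 22 → February 22, 1901.
Counting forward 534 days from February 22, 1901:
February has 28 days, so 28 − 22 = 6 days remain after February 22, 1901; 534 − 6 = 528 left.
March 1901 has 31 days: 528 − 31 = 497 left.
April 1901 has 30 days: 497 − 30 = 467 left.
May 1901 has 31 days: 467 − 31 = 436 left.
June 1901 has 30 days: 436 − 30 = 406 left.
July 1901 has 31 days: 406 − 31 = 375 left.
August 1901 has 31 days: 375 − 31 = 344 left.
September 1901 has 30 days: 344 − 30 = 314 left.
October 1901 has 31 days: 314 − 31 = 283 left.
November 1901 has 30 days: 283 − 30 = 253 left.
December 1901 has 31 days: 253 − 31 = 222 left.
January 1902 has 31 days: 222 − 31 = 191 left.
February 1902 has 28 days (1902 is not a leap year): 191 − 28 = 163 left.
March 1902 has 31 days: 163 − 31 = 132 left.
April 1902 has 30 days: 132 − 30 = 102 left.
May 1902 has 31 days: 102 − 31 = 71 left.
June 1902 has 30 days: 71 − 30 = 41 left.
July 1902 has 31 days: 41 − 31 = 10 left.
10 days into August 1902 → August 10, 1902.
Counting back 22 weeks (= 154 days) from August 10, 1902:
Going back 10 days from August 10, 1902 reaches the end of the previous month; 154 − 10 = 144 left.
July 1902 has 31 days: 144 − 31 = 113 left.
June 1902 has 30 days: 113 − 30 = 83 left.
May 1902 has 31 days: 83 − 31 = 52 left.
April 1902 has 30 days: 52 − 30 = 22 left.
March 1902 has 31 days; 31 − 22 = 9 → March 9, 1902.
Going back 6 months from March 9, 1902:
month 3 − 6 = -3, which is month 9 of year 1901 → September 1901.
Day 9 is valid in September, giving September 9, 1901.

September 9, 1901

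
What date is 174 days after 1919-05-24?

Advancing 174 days from May 24, 1919.
May has 31 days, so 31 − 24 = 7 days remain after May 24, 1919; 174 − 7 = 167 left.
June 1919 has 30 days: 167 − 30 = 137 left.
July 1919 has 31 days: 137 − 31 = 106 left.
August 1919 has 31 days: 106 − 31 = 75 left.
September 1919 has 30 days: 75 − 30 = 45 left.
October 1919 has 31 days: 45 − 31 = 14 left.
14 days into November 1919 → November 14, 1919.

November 14, 1919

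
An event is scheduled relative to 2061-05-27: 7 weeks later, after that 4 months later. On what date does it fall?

Adding 7 weeks (= 49 days) from May 27, 2061:
May has 31 days, so 31 − 27 = 4 days remain after May 27, 2061; 49 − 4 = 45 left.
June 2061 has 30 days: 45 − 30 = 15 left.
15 days into July 2061 → July 15, 2061.
Advancing 4 months from July 15, 2061:
month 7 + 4 = 11 → November 2061.
Day 15 is valid in November, giving November 15, 2061.

November 15, 2061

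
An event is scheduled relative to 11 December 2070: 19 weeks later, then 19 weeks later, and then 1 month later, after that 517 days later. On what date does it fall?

Advancing 19 weeks (= 133 days) from December 11, 2070:
December has 31 days, so 31 − 11 = 20 days remain after December 11, 2070; 133 − 20 = 113 left.
January 2071 has 31 days: 113 − 31 = 82 left.
February 2071 has 28 days (2071 is not a leap year): 82 − 28 = 54 left.
March 2071 has 31 days: 54 − 31 = 23 left.
23 days into April 2071 → April 23, 2071.
Counting forward 19 weeks (= 133 days) from April 23, 2071:
April has 30 days, so 30 − 23 = 7 days remain after April 23, 2071; 133 − 7 = 126 left.
May 2071 has 31 days: 126 − 31 = 95 left.
June 2071 has 30 days: 95 − 30 = 65 left.
July 2071 has 31 days: 65 − 31 = 34 left.
August 2071 has 31 days: 34 − 31 = 3 left.
3 days into September 2071 → September 3, 2071.
Advancing 1 month from September 3, 2071:
month 9 + 1 = 10 → October 2071.
Day 3 is valid in October, giving October 3, 2071.
Adding 517 days from October 3, 2071:
October has 31 days, so 31 − 3 = 28 days remain after October 3, 2071; 517 − 28 = 489 left.
November 2071 has 30 days: 489 − 30 = 459 left.
December 2071 has 31 days: 459 − 31 = 428 left.
January 2072 has 31 days: 428 − 31 = 397 left.
February 2072 has 29 days (2072 is a leap year): 397 − 29 = 368 left.
March 2072 has 31 days: 368 − 31 = 337 left.
April 2072 has 30 days: 337 − 30 = 307 left.
May 2072 has 31 days: 307 − 31 = 276 left.
June 2072 has 30 days: 276 − 30 = 246 left.
July 2072 has 31 days: 246 − 31 = 215 left.
August 2072 has 31 days: 215 − 31 = 184 left.
September 2072 has 30 days: 184 − 30 = 154 left.
October 2072 has 31 days: 154 − 31 = 123 left.
November 2072 has 30 days: 123 − 30 = 93 left.
December 2072 has 31 days: 93 − 31 = 62 left.
January 2073 has 31 days: 62 − 31 = 31 left.
February 2073 has 28 days (2073 is not a leap year): 31 − 28 = 3 left.
3 days into March 2073 → March 3, 2073.

March 3, 2073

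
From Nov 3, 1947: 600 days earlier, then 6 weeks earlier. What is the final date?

Subtracting 600 days from November 3, 1947:
Going back 3 days from November 3, 1947 reaches the end of the previous month; 600 − 3 = 597 left.
October 1947 has 31 days: 597 − 31 = 566 left.
September 1947 has 30 days: 566 − 30 = 536 left.
August 1947 has 31 days: 536 − 31 = 505 left.
July 1947 has 31 days: 505 − 31 = 474 left.
June 1947 has 30 days: 474 − 30 = 444 left.
May 1947 has 31 days: 444 − 31 = 413 left.
April 1947 has 30 days: 413 − 30 = 383 left.
March 1947 has 31 days: 383 − 31 = 352 left.
February 1947 has 28 days (1947 is not a leap year): 352 − 28 = 324 left.
January 1947 has 31 days: 324 − 31 = 293 left.
December 1946 has 31 days: 293 − 31 = 262 left.
November 1946 has 30 days: 262 − 30 = 232 left.
October 1946 has 31 days: 232 − 31 = 201 left.
September 1946 has 30 days: 201 − 30 = 171 left.
August 1946 has 31 days: 171 − 31 = 140 left.
July 1946 has 31 days: 140 − 31 = 109 left.
June 1946 has 30 days: 109 − 30 = 79 left.
May 1946 has 31 days: 79 − 31 = 48 left.
April 1946 has 30 days: 48 − 30 = 18 left.
March 1946 has 31 days; 31 − 18 = 13 → March 13, 1946.
Counting back 6 weeks (= 42 days) from March 13, 1946:
Going back 13 days from March 13, 1946 reaches the end of the previous month; 42 − 13 = 29 left.
February 1946 has 28 days (1946 is not a leap year): 29 − 28 = 1 left.
January 1946 has 31 days; 31 − 1 = 30 → January 30, 1946.

January 30, 1946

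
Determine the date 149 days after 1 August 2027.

December 28, 2027

Adding 149 days from August 1, 2027.
August has 31 days, so 31 − 1 = 30 days remain after August 1, 2027; 149 − 30 = 119 left.
September 2027 has 30 days: 119 − 30 = 89 left.
October 2027 has 31 days: 89 − 31 = 58 left.
November 2027 has 30 days: 58 − 30 = 28 left.
28 days into December 2027 → December 28, 2027.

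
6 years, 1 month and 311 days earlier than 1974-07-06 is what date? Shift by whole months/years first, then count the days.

Going back 6 years, 1 month and 311 days from July 6, 1974: first the month/year part, then the days.
-6 years → 1968; month 7 − 1 = 6 → June 1968.
Day 6 is valid in June, giving June 6, 1968.
Now subtract 311 days from June 6, 1968.
Going back 6 days from June 6, 1968 reaches the end of the previous month; 311 − 6 = 305 left.
May 1968 has 31 days: 305 − 31 = 274 left.
April 1968 has 30 days: 274 − 30 = 244 left.
March 1968 has 31 days: 244 − 31 = 213 left.
February 1968 has 29 days (1968 is a leap year): 213 − 29 = 184 left.
January 1968 has 31 days: 184 − 31 = 153 left.
December 1967 has 31 days: 153 − 31 = 122 left.
November 1967 has 30 days: 122 − 30 = 92 left.
October 1967 has 31 days: 92 − 31 = 61 left.
September 1967 has 30 days: 61 − 30 = 31 left.
August 1967 has 31 days: 31 − 31 = 0 left.
July 1967 has 31 days; 31 − 0 = 31 → July 31, 1967.

July 31, 1967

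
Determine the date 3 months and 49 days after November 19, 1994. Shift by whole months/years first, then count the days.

April 9, 1995

Advancing 3 months and 49 days from November 19, 1994: first the month/year part, then the days.
month 11 + 3 = 14, which is month 2 of year 1995 → February 1995.
Day 19 is valid in February, giving February 19, 1995.
Now add 49 days from February 19, 1995.
February has 28 days, so 28 − 19 = 9 days remain after February 19, 1995; 49 − 9 = 40 left.
March 1995 has 31 days: 40 − 31 = 9 left.
9 days into April 1995 → April 9, 1995.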